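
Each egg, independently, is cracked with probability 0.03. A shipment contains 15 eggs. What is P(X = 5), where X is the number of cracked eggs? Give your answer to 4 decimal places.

0.0001

X ~ Binomial(n=15, p=0.03).
P(X=5) = C(15,5) · p^5 · (1−p)^10
= 3003 · 2.43e-08 · 0.73742 = 0.000054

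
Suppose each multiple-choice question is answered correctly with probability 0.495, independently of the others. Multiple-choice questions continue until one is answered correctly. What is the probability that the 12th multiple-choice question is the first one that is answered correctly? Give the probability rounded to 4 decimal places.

0.0003

Geometric (trials to first success), p = 0.495.
P(Y = 12) = (1−p)^11 · p = 0.00054476 · 0.495 = 0.000270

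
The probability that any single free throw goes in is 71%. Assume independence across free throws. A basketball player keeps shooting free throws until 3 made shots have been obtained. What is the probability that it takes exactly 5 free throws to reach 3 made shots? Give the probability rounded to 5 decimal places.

0.18060

Y = trial on which the third success occurs; negative binomial, r=3, p=0.71.
P(Y=5) = C(4,2) · p^3 · (1−p)^2
= 6 · 0.35791 · 0.0841 = 0.1806019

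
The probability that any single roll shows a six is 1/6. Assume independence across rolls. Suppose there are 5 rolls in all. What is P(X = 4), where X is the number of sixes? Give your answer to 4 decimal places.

0.0032

X ~ Binomial(n=5, p=0.166667).
P(X=4) = C(5,4) · p^4 · (1−p)^1
= 5 · 0.0007716 · 0.83333 = 0.003215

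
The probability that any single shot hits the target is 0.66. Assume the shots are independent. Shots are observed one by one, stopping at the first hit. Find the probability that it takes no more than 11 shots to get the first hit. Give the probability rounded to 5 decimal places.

0.99999

Y = number of shots to the first success; geometric, p = 0.66.
P(Y ≤ 11) = 1 − (1−p)^11 = 1 − 0.0000070 = 0.9999930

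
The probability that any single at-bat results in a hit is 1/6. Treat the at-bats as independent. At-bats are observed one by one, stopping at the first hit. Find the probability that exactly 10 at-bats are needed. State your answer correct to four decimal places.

Geometric (trials to first success), p = 0.166667.
P(Y = 10) = (1−p)^9 · p = 0.19381 · 0.166667 = 0.032301

0.0323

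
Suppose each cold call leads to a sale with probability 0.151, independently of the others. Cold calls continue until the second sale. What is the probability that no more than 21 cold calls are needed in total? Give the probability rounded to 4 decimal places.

0.8478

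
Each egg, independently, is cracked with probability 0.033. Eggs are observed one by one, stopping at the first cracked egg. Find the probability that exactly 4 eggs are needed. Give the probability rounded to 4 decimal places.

0.0298

Geometric (trials to first success), p = 0.033.
P(Y = 4) = (1−p)^3 · p = 0.90423 · 0.033 = 0.029840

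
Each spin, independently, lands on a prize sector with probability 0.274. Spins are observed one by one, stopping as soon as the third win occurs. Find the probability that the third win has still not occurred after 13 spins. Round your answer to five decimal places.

0.26488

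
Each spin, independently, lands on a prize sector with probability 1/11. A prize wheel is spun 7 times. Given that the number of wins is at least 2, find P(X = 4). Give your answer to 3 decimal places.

0.014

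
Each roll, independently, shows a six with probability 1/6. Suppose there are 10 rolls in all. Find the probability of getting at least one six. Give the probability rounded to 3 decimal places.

0.838

P(at least one) = 1 − P(none) = 1 − (1 − 0.166667)^10
= 1 − 0.16151 = 0.83849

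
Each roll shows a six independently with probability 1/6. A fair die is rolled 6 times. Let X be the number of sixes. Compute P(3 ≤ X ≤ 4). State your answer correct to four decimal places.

0.0616

X ~ Binomial(6, 0.166667); P(3 ≤ X ≤ 4) = Σ C(6,k) p^k (1−p)^(6−k) over k:
  k=3: C(6,3)·0.166667^3·0.833333^3 = 0.053584
  k=4: C(6,4)·0.166667^4·0.833333^2 = 0.008038
Total = 0.061621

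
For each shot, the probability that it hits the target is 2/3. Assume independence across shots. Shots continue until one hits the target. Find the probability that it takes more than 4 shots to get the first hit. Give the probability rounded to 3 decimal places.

0.012

Y = number of shots to the first success; geometric, p = 0.666667.
P(Y > 4) = P(first 4 all fail) = (1−p)^4 = 0.01235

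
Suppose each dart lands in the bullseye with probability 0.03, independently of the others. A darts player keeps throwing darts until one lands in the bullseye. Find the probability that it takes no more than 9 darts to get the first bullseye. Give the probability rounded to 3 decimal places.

0.240

Y = number of darts to the first success; geometric, p = 0.03.
P(Y ≤ 9) = 1 − (1−p)^9 = 1 − 0.76023 = 0.23977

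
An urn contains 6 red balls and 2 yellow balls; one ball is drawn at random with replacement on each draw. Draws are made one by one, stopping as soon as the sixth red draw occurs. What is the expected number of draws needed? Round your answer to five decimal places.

Y = total draws until the sixth success; negative binomial with r=6, p=0.75.
E[Y] = r / p = 6 / 0.75 = 8.0000000

8.00000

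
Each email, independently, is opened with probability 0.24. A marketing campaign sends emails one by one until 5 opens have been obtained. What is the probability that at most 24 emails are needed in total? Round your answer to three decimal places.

Finishing within 24 emails ⇔ at least 5 successes in the first 24. With X ~ Binomial(24, 0.24), P(Y ≤ 24) = 1 − P(X ≤ 4).
  k=0: C(24,0)·0.24^0·0.76^24 = 0.00138
  k=1: C(24,1)·0.24^1·0.76^23 = 0.01045
  k=2: C(24,2)·0.24^2·0.76^22 = 0.03795
  k=3: C(24,3)·0.24^3·0.76^21 = 0.08789
  k=4: C(24,4)·0.24^4·0.76^20 = 0.14571
1 − 0.28338 = 0.71662

0.717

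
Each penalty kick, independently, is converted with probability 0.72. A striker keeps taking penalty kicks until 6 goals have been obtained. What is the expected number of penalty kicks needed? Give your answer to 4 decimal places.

8.3333

Y = total penalty kicks until the sixth success; negative binomial with r=6, p=0.72.
E[Y] = r / p = 6 / 0.72 = 8.333333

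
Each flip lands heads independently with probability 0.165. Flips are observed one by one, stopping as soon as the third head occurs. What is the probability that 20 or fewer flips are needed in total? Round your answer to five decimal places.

0.66415

Finishing within 20 flips ⇔ at least 3 successes in the first 20. With X ~ Binomial(20, 0.165), P(Y ≤ 20) = 1 − P(X ≤ 2).
  k=0: C(20,0)·0.165^0·0.835^20 = 0.0271475
  k=1: C(20,1)·0.165^1·0.835^19 = 0.1072894
  k=2: C(20,2)·0.165^2·0.835^18 = 0.2014086
1 − 0.3358455 = 0.6641545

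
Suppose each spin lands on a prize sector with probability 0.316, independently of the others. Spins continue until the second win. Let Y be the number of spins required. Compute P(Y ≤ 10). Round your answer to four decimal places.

Finishing within 10 spins ⇔ at least 2 successes in the first 10. With X ~ Binomial(10, 0.316), P(Y ≤ 10) = 1 − P(X ≤ 1).
  k=0: C(10,0)·0.316^0·0.684^10 = 0.022416
  k=1: C(10,1)·0.316^1·0.684^9 = 0.103560
1 − 0.125976 = 0.874024

0.8740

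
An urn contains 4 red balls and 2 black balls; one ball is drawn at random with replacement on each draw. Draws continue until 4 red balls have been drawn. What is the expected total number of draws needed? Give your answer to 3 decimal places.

6.000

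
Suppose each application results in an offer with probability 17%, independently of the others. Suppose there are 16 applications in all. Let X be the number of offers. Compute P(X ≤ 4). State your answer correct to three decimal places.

X ~ Binomial(16, 0.17); P(X ≤ 4) = Σ C(16,k) p^k (1−p)^(16−k) over k:
  k=0: C(16,0)·0.17^0·0.83^16 = 0.05073
  k=1: C(16,1)·0.17^1·0.83^15 = 0.16624
  k=2: C(16,2)·0.17^2·0.83^14 = 0.25537
  k=3: C(16,3)·0.17^3·0.83^13 = 0.24409
  k=4: C(16,4)·0.17^4·0.83^12 = 0.16248
Total = 0.87891

0.879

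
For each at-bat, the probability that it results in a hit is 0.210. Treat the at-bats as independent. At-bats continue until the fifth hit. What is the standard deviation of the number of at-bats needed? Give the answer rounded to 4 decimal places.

Y = total at-bats until the fifth success; negative binomial with r=5, p=0.21.
SD(Y) = √[r(1−p)/p²] = √(89.569161) = 9.464099

9.4641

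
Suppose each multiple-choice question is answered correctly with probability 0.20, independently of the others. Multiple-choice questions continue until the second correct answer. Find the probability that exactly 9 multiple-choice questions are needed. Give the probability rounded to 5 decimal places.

0.06711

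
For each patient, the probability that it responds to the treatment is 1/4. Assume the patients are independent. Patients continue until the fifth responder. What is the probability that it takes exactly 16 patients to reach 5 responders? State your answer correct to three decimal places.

Y = trial on which the fifth success occurs; negative binomial, r=5, p=0.25.
P(Y=16) = C(15,4) · p^5 · (1−p)^11
= 1365 · 0.00097656 · 0.042235 = 0.05630

0.056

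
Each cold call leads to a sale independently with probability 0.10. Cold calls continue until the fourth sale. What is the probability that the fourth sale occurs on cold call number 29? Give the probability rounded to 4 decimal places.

Y = trial on which the fourth success occurs; negative binomial, r=4, p=0.10.
P(Y=29) = C(28,3) · p^4 · (1−p)^25
= 3276 · 0.0001 · 0.07179 = 0.023518

0.0235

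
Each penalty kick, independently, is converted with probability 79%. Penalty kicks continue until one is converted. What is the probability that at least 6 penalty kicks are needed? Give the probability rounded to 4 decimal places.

0.0004

Y = number of penalty kicks to the first success; geometric, p = 0.79.
P(Y > 5) = P(first 5 all fail) = (1−p)^5 = 0.000408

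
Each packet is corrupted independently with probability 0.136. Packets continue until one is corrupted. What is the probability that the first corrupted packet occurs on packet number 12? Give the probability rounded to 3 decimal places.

0.027

Geometric (trials to first success), p = 0.136.
P(Y = 12) = (1−p)^11 · p = 0.20029 · 0.136 = 0.02724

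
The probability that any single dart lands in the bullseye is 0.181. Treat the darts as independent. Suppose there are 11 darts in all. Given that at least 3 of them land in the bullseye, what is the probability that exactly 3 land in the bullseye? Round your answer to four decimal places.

X ~ Binomial(11, 0.181). Want P(X=3 | X≥3) = P(X=3) / P(X≥3).
P(X=3) = C(11,3)·0.181^3·0.819^8 = 0.198057
P(X≥3) = 1 − 0.111205 − 0.270340 − 0.298727 = 0.319728
Ratio = 0.198057 / 0.319728 = 0.619456

0.6195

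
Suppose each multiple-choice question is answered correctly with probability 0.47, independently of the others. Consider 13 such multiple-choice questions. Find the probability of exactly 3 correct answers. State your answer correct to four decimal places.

0.0519

X ~ Binomial(n=13, p=0.47).
P(X=3) = C(13,3) · p^3 · (1−p)^10
= 286 · 0.10382 · 0.0017489 = 0.051930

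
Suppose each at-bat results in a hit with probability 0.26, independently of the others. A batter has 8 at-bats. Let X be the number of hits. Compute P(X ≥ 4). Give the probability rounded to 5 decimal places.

0.12812

X ~ Binomial(8, 0.26); P(X ≥ 4) = Σ C(8,k) p^k (1−p)^(8−k) over k:
  k=4: C(8,4)·0.26^4·0.74^4 = 0.0959220
  k=5: C(8,5)·0.26^5·0.74^3 = 0.0269619
  k=6: C(8,6)·0.26^6·0.74^2 = 0.0047365
  k=7: C(8,7)·0.26^7·0.74^1 = 0.0004755
  k=8: C(8,8)·0.26^8·0.74^0 = 0.0000209
Total = 0.1281168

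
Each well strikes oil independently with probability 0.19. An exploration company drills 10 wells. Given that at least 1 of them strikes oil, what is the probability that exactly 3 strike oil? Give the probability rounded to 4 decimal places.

0.2144

X ~ Binomial(10, 0.19). Want P(X=3 | X≥1) = P(X=3) / P(X≥1).
P(X=3) = C(10,3)·0.19^3·0.81^7 = 0.188294
P(X≥1) = 1 − 0.121577 = 0.878423
Ratio = 0.188294 / 0.878423 = 0.214355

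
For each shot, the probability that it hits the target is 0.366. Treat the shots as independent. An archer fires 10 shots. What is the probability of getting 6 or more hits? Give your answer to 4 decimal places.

X ~ Binomial(10, 0.366); P(X ≥ 6) = Σ C(10,k) p^k (1−p)^(10−k) over k:
  k=6: C(10,6)·0.366^6·0.634^4 = 0.081557
  k=7: C(10,7)·0.366^7·0.634^3 = 0.026904
  k=8: C(10,8)·0.366^8·0.634^2 = 0.005824
  k=9: C(10,9)·0.366^9·0.634^1 = 0.000747
  k=10: C(10,10)·0.366^10·0.634^0 = 0.000043
Total = 0.115076

0.1151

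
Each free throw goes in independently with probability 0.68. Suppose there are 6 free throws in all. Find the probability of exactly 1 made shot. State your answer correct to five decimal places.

0.01369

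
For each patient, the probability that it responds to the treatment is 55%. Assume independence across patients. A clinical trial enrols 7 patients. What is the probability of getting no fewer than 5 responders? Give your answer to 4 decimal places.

X ~ Binomial(7, 0.55); P(X ≥ 5) = Σ C(7,k) p^k (1−p)^(7−k) over k:
  k=5: C(7,5)·0.55^5·0.45^2 = 0.214022
  k=6: C(7,6)·0.55^6·0.45^1 = 0.087194
  k=7: C(7,7)·0.55^7·0.45^0 = 0.015224
Total = 0.316440

0.3164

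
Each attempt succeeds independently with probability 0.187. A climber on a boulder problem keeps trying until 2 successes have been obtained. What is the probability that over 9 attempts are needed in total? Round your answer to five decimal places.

Needing more than 9 attempts ⇔ fewer than 2 successes in the first 9. With X ~ Binomial(9, 0.187), P(Y > 9) = P(X ≤ 1).
  k=0: C(9,0)·0.187^0·0.813^9 = 0.1551726
  k=1: C(9,1)·0.187^1·0.813^8 = 0.3212244
P(X ≤ 1) = 0.4763969

0.47640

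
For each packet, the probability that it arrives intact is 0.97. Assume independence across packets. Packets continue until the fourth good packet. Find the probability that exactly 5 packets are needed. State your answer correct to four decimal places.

0.1062

Y = trial on which the fourth success occurs; negative binomial, r=4, p=0.97.
P(Y=5) = C(4,3) · p^4 · (1−p)^1
= 4 · 0.88529 · 0.03 = 0.106235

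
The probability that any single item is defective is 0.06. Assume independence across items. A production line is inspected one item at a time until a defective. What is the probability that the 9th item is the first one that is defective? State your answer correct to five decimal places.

0.03657

Geometric (trials to first success), p = 0.06.
P(Y = 9) = (1−p)^8 · p = 0.60957 · 0.06 = 0.0365741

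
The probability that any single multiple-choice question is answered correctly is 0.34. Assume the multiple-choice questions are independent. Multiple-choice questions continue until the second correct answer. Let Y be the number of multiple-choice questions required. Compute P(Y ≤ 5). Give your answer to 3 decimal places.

Finishing within 5 multiple-choice questions ⇔ at least 2 successes in the first 5. With X ~ Binomial(5, 0.34), P(Y ≤ 5) = 1 − P(X ≤ 1).
  k=0: C(5,0)·0.34^0·0.66^5 = 0.12523
  k=1: C(5,1)·0.34^1·0.66^4 = 0.32257
1 − 0.44780 = 0.55220

0.552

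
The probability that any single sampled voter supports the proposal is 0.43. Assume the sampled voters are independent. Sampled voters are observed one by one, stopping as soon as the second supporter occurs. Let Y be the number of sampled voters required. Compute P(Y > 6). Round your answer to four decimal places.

0.1895

Needing more than 6 sampled voters ⇔ fewer than 2 successes in the first 6. With X ~ Binomial(6, 0.43), P(Y > 6) = P(X ≤ 1).
  k=0: C(6,0)·0.43^0·0.57^6 = 0.034296
  k=1: C(6,1)·0.43^1·0.57^5 = 0.155237
P(X ≤ 1) = 0.189533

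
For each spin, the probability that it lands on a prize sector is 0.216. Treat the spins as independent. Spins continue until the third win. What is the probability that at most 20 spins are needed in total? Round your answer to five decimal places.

0.83888

Finishing within 20 spins ⇔ at least 3 successes in the first 20. With X ~ Binomial(20, 0.216), P(Y ≤ 20) = 1 − P(X ≤ 2).
  k=0: C(20,0)·0.216^0·0.784^20 = 0.0076970
  k=1: C(20,1)·0.216^1·0.784^19 = 0.0424120
  k=2: C(20,2)·0.216^2·0.784^18 = 0.1110070
1 − 0.1611160 = 0.8388840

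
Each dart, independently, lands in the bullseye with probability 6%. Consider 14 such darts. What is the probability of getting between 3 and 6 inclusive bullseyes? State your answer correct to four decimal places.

0.0478

X ~ Binomial(14, 0.06); P(3 ≤ X ≤ 6) = Σ C(14,k) p^k (1−p)^(14−k) over k:
  k=3: C(14,3)·0.06^3·0.94^11 = 0.039807
  k=4: C(14,4)·0.06^4·0.94^10 = 0.006987
  k=5: C(14,5)·0.06^5·0.94^9 = 0.000892
  k=6: C(14,6)·0.06^6·0.94^8 = 0.000085
Total = 0.047772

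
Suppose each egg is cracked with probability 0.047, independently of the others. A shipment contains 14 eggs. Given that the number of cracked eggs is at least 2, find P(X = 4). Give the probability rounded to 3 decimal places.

X ~ Binomial(14, 0.047). Want P(X=4 | X≥2) = P(X=4) / P(X≥2).
P(X=4) = C(14,4)·0.047^4·0.953^10 = 0.00302
P(X≥2) = 1 − 0.50968 − 0.35191 = 0.13840
Ratio = 0.00302 / 0.13840 = 0.02181

0.022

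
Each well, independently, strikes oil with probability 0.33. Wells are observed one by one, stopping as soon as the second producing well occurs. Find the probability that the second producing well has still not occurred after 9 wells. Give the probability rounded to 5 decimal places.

0.14781

Needing more than 9 wells ⇔ fewer than 2 successes in the first 9. With X ~ Binomial(9, 0.33), P(Y > 9) = P(X ≤ 1).
  k=0: C(9,0)·0.33^0·0.67^9 = 0.0272065
  k=1: C(9,1)·0.33^1·0.67^8 = 0.1206021
P(X ≤ 1) = 0.1478086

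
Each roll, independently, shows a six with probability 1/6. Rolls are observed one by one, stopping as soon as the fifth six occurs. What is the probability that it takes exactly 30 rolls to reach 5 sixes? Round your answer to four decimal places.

0.0320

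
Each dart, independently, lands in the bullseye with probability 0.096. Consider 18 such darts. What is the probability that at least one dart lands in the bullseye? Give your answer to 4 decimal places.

0.8374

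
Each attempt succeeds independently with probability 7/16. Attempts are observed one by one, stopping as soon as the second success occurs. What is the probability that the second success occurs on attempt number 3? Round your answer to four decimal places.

Y = trial on which the second success occurs; negative binomial, r=2, p=0.4375.
P(Y=3) = C(2,1) · p^2 · (1−p)^1
= 2 · 0.19141 · 0.5625 = 0.215332

0.2153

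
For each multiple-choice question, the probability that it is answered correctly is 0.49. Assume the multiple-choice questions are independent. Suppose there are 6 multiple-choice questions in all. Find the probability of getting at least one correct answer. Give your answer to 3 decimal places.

P(at least one) = 1 − P(none) = 1 − (1 − 0.49)^6
= 1 − 0.01760 = 0.98240

0.982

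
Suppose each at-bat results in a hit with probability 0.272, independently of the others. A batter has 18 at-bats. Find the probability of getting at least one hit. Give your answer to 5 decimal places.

P(at least one) = 1 − P(none) = 1 − (1 − 0.272)^18
= 1 − 0.0032989 = 0.9967011

0.99670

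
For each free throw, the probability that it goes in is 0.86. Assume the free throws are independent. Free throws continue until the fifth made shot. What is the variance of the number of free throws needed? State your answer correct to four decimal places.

Y = total free throws until the fifth success; negative binomial with r=5, p=0.86.
Var(Y) = r(1−p)/p² = 5·0.14 / 0.86² = 0.946458

0.9465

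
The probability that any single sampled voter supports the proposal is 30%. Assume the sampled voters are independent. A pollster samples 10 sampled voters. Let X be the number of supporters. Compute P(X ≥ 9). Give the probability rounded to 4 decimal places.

0.0001

X ~ Binomial(10, 0.30); P(X ≥ 9) = Σ C(10,k) p^k (1−p)^(10−k) over k:
  k=9: C(10,9)·0.30^9·0.70^1 = 0.000138
  k=10: C(10,10)·0.30^10·0.70^0 = 0.000006
Total = 0.000144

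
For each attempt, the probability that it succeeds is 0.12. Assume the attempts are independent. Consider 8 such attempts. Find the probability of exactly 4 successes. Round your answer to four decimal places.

X ~ Binomial(n=8, p=0.12).
P(X=4) = C(8,4) · p^4 · (1−p)^4
= 70 · 0.00020736 · 0.5997 = 0.008705

0.0087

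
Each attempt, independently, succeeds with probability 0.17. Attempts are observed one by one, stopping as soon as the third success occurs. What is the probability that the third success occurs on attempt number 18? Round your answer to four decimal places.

Y = trial on which the third success occurs; negative binomial, r=3, p=0.17.
P(Y=18) = C(17,2) · p^3 · (1−p)^15
= 136 · 0.004913 · 0.061118 = 0.040837

0.0408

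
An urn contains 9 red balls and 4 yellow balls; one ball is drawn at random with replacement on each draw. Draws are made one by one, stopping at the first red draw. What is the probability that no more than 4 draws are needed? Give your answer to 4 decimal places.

0.9910

Y = number of draws to the first success; geometric, p = 0.692308.
P(Y ≤ 4) = 1 − (1−p)^4 = 1 − 0.008963 = 0.991037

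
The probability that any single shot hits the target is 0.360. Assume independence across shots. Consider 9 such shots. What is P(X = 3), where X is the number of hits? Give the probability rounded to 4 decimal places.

X ~ Binomial(n=9, p=0.36).
P(X=3) = C(9,3) · p^3 · (1−p)^6
= 84 · 0.046656 · 0.068719 = 0.269319

0.2693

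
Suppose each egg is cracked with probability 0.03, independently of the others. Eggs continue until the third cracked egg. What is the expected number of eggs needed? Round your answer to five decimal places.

Y = total eggs until the third success; negative binomial with r=3, p=0.03.
E[Y] = r / p = 3 / 0.03 = 100.0000000

100.00000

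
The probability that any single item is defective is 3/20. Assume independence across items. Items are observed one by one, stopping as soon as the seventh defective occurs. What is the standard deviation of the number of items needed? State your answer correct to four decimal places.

Y = total items until the seventh success; negative binomial with r=7, p=0.15.
SD(Y) = √[r(1−p)/p²] = √(264.444444) = 16.261748

16.2617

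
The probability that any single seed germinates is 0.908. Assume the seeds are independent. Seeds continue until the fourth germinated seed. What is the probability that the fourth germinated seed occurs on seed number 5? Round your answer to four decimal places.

Y = trial on which the fourth success occurs; negative binomial, r=4, p=0.908.
P(Y=5) = C(4,3) · p^4 · (1−p)^1
= 4 · 0.67974 · 0.092 = 0.250145

0.2501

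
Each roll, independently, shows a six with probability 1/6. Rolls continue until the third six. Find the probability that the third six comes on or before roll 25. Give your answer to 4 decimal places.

0.8113

Finishing within 25 rolls ⇔ at least 3 successes in the first 25. With X ~ Binomial(25, 0.166667), P(Y ≤ 25) = 1 − P(X ≤ 2).
  k=0: C(25,0)·0.166667^0·0.833333^25 = 0.010483
  k=1: C(25,1)·0.166667^1·0.833333^24 = 0.052413
  k=2: C(25,2)·0.166667^2·0.833333^23 = 0.125791
1 − 0.188687 = 0.811313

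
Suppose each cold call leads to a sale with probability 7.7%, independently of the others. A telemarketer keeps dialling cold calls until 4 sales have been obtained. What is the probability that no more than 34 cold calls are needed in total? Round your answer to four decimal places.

0.2644

Finishing within 34 cold calls ⇔ at least 4 successes in the first 34. With X ~ Binomial(34, 0.077), P(Y ≤ 34) = 1 − P(X ≤ 3).
  k=0: C(34,0)·0.077^0·0.923^34 = 0.065593
  k=1: C(34,1)·0.077^1·0.923^33 = 0.186048
  k=2: C(34,2)·0.077^2·0.923^32 = 0.256094
  k=3: C(34,3)·0.077^3·0.923^31 = 0.227885
1 − 0.735620 = 0.264380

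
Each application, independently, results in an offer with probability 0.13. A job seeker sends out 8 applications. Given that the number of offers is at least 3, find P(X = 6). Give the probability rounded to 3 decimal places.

0.001

X ~ Binomial(8, 0.13). Want P(X=6 | X≥3) = P(X=6) / P(X≥3).
P(X=6) = C(8,6)·0.13^6·0.87^2 = 0.00010
P(X≥3) = 1 − 0.32821 − 0.39234 − 0.20519 = 0.07425
Ratio = 0.00010 / 0.07425 = 0.00138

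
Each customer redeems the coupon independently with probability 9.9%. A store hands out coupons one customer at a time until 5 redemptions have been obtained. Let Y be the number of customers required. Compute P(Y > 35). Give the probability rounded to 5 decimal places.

Needing more than 35 customers ⇔ fewer than 5 successes in the first 35. With X ~ Binomial(35, 0.099), P(Y > 35) = P(X ≤ 4).
  k=0: C(35,0)·0.099^0·0.901^35 = 0.0260236
  k=1: C(35,1)·0.099^1·0.901^34 = 0.1000797
  k=2: C(35,2)·0.099^2·0.901^33 = 0.1869414
  k=3: C(35,3)·0.099^3·0.901^32 = 0.2259480
  k=4: C(35,4)·0.099^4·0.901^31 = 0.1986136
P(X ≤ 4) = 0.7376063

0.73761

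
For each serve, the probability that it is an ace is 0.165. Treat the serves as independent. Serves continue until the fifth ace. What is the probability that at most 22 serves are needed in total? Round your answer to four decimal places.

0.2920

Finishing within 22 serves ⇔ at least 5 successes in the first 22. With X ~ Binomial(22, 0.165), P(Y ≤ 22) = 1 − P(X ≤ 4).
  k=0: C(22,0)·0.165^0·0.835^22 = 0.018928
  k=1: C(22,1)·0.165^1·0.835^21 = 0.082285
  k=2: C(22,2)·0.165^2·0.835^20 = 0.170730
  k=3: C(22,3)·0.165^3·0.835^19 = 0.224914
  k=4: C(22,4)·0.165^4·0.835^18 = 0.211109
1 − 0.707966 = 0.292034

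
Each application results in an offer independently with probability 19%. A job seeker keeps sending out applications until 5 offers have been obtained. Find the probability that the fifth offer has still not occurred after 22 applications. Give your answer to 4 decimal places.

0.5905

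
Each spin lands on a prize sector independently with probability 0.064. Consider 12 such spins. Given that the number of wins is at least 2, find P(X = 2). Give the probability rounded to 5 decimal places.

X ~ Binomial(12, 0.064). Want P(X=2 | X≥2) = P(X=2) / P(X≥2).
P(X=2) = C(12,2)·0.064^2·0.936^10 = 0.1395283
P(X≥2) = 1 − 0.4521788 − 0.3710185 = 0.1768027
Ratio = 0.1395283 / 0.1768027 = 0.7891752

0.78918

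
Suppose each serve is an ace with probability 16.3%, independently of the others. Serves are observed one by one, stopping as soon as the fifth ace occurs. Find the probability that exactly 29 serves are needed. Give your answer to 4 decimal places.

0.0329

Y = trial on which the fifth success occurs; negative binomial, r=5, p=0.163.
P(Y=29) = C(28,4) · p^5 · (1−p)^24
= 20475 · 0.00011506 · 0.013977 = 0.032929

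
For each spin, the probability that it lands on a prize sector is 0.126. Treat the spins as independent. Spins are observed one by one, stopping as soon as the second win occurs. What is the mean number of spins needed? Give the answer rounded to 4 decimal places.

15.8730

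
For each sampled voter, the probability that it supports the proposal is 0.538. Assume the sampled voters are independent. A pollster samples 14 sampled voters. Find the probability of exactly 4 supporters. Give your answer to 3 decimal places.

0.037

X ~ Binomial(n=14, p=0.538).
P(X=4) = C(14,4) · p^4 · (1−p)^10
= 1001 · 0.083778 · 0.00044302 = 0.03715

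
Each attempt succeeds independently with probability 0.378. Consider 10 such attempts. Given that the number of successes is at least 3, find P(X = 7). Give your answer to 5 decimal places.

0.04007

X ~ Binomial(10, 0.378). Want P(X=7 | X≥3) = P(X=7) / P(X≥3).
P(X=7) = C(10,7)·0.378^7·0.622^3 = 0.0318416
P(X≥3) = 1 − 0.0086677 − 0.0526751 − 0.1440520 = 0.7946052
Ratio = 0.0318416 / 0.7946052 = 0.0400722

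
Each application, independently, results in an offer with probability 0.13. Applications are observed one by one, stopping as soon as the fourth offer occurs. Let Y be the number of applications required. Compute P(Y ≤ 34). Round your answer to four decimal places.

0.6612

Finishing within 34 applications ⇔ at least 4 successes in the first 34. With X ~ Binomial(34, 0.13), P(Y ≤ 34) = 1 − P(X ≤ 3).
  k=0: C(34,0)·0.13^0·0.87^34 = 0.008783
  k=1: C(34,1)·0.13^1·0.87^33 = 0.044623
  k=2: C(34,2)·0.13^2·0.87^32 = 0.110018
  k=3: C(34,3)·0.13^3·0.87^31 = 0.175355
1 − 0.338780 = 0.661220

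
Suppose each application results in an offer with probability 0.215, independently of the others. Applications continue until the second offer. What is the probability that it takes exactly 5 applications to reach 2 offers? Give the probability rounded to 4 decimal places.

Y = trial on which the second success occurs; negative binomial, r=2, p=0.215.
P(Y=5) = C(4,1) · p^2 · (1−p)^3
= 4 · 0.046225 · 0.48374 = 0.089443

0.0894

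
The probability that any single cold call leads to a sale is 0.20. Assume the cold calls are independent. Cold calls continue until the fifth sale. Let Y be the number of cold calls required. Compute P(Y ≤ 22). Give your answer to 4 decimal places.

0.4571

Finishing within 22 cold calls ⇔ at least 5 successes in the first 22. With X ~ Binomial(22, 0.20), P(Y ≤ 22) = 1 − P(X ≤ 4).
  k=0: C(22,0)·0.20^0·0.80^22 = 0.007379
  k=1: C(22,1)·0.20^1·0.80^21 = 0.040583
  k=2: C(22,2)·0.20^2·0.80^20 = 0.106530
  k=3: C(22,3)·0.20^3·0.80^19 = 0.177550
  k=4: C(22,4)·0.20^4·0.80^18 = 0.210841
1 − 0.542882 = 0.457118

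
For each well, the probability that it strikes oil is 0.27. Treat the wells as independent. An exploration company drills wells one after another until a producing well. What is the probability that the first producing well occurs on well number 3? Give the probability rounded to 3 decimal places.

Geometric (trials to first success), p = 0.27.
P(Y = 3) = (1−p)^2 · p = 0.5329 · 0.27 = 0.14388

0.144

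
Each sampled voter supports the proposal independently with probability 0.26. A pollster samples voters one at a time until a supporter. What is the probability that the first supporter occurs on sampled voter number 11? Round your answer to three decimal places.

0.013

Geometric (trials to first success), p = 0.26.
P(Y = 11) = (1−p)^10 · p = 0.04924 · 0.26 = 0.01280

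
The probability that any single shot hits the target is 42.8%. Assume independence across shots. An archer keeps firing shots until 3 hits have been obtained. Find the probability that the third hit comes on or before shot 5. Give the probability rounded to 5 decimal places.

0.36685

Finishing within 5 shots ⇔ at least 3 successes in the first 5. With X ~ Binomial(5, 0.428), P(Y ≤ 5) = 1 − P(X ≤ 2).
  k=0: C(5,0)·0.428^0·0.572^5 = 0.0612322
  k=1: C(5,1)·0.428^1·0.572^4 = 0.2290857
  k=2: C(5,2)·0.428^2·0.572^3 = 0.3428275
1 − 0.6331454 = 0.3668546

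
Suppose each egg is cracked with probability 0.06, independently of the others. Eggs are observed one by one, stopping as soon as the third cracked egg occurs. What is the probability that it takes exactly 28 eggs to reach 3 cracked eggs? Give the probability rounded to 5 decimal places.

0.01614

Y = trial on which the third success occurs; negative binomial, r=3, p=0.06.
P(Y=28) = C(27,2) · p^3 · (1−p)^25
= 351 · 0.000216 · 0.21291 = 0.0161420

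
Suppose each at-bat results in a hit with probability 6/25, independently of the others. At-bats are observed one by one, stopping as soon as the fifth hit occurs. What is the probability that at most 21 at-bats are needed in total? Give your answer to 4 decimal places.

Finishing within 21 at-bats ⇔ at least 5 successes in the first 21. With X ~ Binomial(21, 0.24), P(Y ≤ 21) = 1 − P(X ≤ 4).
  k=0: C(21,0)·0.24^0·0.76^21 = 0.003141
  k=1: C(21,1)·0.24^1·0.76^20 = 0.020831
  k=2: C(21,2)·0.24^2·0.76^19 = 0.065781
  k=3: C(21,3)·0.24^3·0.76^18 = 0.131562
  k=4: C(21,4)·0.24^4·0.76^17 = 0.186956
1 − 0.408271 = 0.591729

0.5917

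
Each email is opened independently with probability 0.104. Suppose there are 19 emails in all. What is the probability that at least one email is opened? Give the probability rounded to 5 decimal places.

0.87588

P(at least one) = 1 − P(none) = 1 − (1 − 0.104)^19
= 1 − 0.1241230 = 0.8758770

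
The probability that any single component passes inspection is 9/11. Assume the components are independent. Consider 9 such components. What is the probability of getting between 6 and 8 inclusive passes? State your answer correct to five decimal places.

0.77216

X ~ Binomial(9, 0.818182); P(6 ≤ X ≤ 8) = Σ C(9,k) p^k (1−p)^(9−k) over k:
  k=6: C(9,6)·0.818182^6·0.181818^3 = 0.1514573
  k=7: C(9,7)·0.818182^7·0.181818^2 = 0.2920962
  k=8: C(9,8)·0.818182^8·0.181818^1 = 0.3286082
Total = 0.7721617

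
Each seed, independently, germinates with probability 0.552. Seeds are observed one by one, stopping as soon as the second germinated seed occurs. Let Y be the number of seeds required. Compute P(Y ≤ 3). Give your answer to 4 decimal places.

0.5777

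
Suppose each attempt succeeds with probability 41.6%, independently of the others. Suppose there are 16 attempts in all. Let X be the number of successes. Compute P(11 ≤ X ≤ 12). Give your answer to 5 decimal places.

X ~ Binomial(16, 0.416); P(11 ≤ X ≤ 12) = Σ C(16,k) p^k (1−p)^(16−k) over k:
  k=11: C(16,11)·0.416^11·0.584^5 = 0.0191590
  k=12: C(16,12)·0.416^12·0.584^4 = 0.0056865
Total = 0.0248455

0.02485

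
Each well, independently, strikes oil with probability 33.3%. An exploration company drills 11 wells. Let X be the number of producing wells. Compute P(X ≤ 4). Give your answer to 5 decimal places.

0.71184

X ~ Binomial(11, 0.333); P(X ≤ 4) = Σ C(11,k) p^k (1−p)^(11−k) over k:
  k=0: C(11,0)·0.333^0·0.667^11 = 0.0116248
  k=1: C(11,1)·0.333^1·0.667^10 = 0.0638403
  k=2: C(11,2)·0.333^2·0.667^9 = 0.1593616
  k=3: C(11,3)·0.333^3·0.667^8 = 0.2386840
  k=4: C(11,4)·0.333^4·0.667^7 = 0.2383262
Total = 0.7118369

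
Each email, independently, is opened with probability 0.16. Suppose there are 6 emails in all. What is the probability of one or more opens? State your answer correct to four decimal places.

P(at least one) = 1 − P(none) = 1 − (1 − 0.16)^6
= 1 − 0.351298 = 0.648702

0.6487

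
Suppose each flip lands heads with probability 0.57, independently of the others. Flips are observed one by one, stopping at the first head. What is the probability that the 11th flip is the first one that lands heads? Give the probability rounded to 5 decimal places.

0.00012

Geometric (trials to first success), p = 0.57.
P(Y = 11) = (1−p)^10 · p = 0.00021611 · 0.57 = 0.0001232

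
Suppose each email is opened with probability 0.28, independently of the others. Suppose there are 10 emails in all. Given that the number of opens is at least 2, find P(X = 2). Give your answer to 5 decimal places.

X ~ Binomial(10, 0.28). Want P(X=2 | X≥2) = P(X=2) / P(X≥2).
P(X=2) = C(10,2)·0.28^2·0.72^8 = 0.2547936
P(X≥2) = 1 − 0.0374391 − 0.1455964 = 0.8169646
Ratio = 0.2547936 / 0.8169646 = 0.3118784

0.31188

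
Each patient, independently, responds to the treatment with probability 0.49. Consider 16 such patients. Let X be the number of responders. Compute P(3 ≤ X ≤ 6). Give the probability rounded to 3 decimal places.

0.250

X ~ Binomial(16, 0.49); P(3 ≤ X ≤ 6) = Σ C(16,k) p^k (1−p)^(16−k) over k:
  k=3: C(16,3)·0.49^3·0.51^13 = 0.01040
  k=4: C(16,4)·0.49^4·0.51^12 = 0.03249
  k=5: C(16,5)·0.49^5·0.51^11 = 0.07491
  k=6: C(16,6)·0.49^6·0.51^10 = 0.13195
Total = 0.24975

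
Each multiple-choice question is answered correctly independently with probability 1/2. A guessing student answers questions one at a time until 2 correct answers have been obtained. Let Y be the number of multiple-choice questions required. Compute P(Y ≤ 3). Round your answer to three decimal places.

0.500

Finishing within 3 multiple-choice questions ⇔ at least 2 successes in the first 3. With X ~ Binomial(3, 0.50), P(Y ≤ 3) = 1 − P(X ≤ 1).
  k=0: C(3,0)·0.50^0·0.50^3 = 0.12500
  k=1: C(3,1)·0.50^1·0.50^2 = 0.37500
1 − 0.50000 = 0.50000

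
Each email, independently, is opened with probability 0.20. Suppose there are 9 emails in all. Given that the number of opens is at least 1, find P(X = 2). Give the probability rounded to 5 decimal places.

0.34881

X ~ Binomial(9, 0.20). Want P(X=2 | X≥1) = P(X=2) / P(X≥1).
P(X=2) = C(9,2)·0.20^2·0.80^7 = 0.3019899
P(X≥1) = 1 − 0.1342177 = 0.8657823
Ratio = 0.3019899 / 0.8657823 = 0.3488058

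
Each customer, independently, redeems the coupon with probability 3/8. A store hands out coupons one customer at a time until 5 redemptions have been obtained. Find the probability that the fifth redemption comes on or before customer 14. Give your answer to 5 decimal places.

0.65234

Finishing within 14 customers ⇔ at least 5 successes in the first 14. With X ~ Binomial(14, 0.375), P(Y ≤ 14) = 1 − P(X ≤ 4).
  k=0: C(14,0)·0.375^0·0.625^14 = 0.0013878
  k=1: C(14,1)·0.375^1·0.625^13 = 0.0116573
  k=2: C(14,2)·0.375^2·0.625^12 = 0.0454636
  k=3: C(14,3)·0.375^3·0.625^11 = 0.1091127
  k=4: C(14,4)·0.375^4·0.625^10 = 0.1800360
1 − 0.3476575 = 0.6523425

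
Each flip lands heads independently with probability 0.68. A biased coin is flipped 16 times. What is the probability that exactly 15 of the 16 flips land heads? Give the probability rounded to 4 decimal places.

X ~ Binomial(n=16, p=0.68).
P(X=15) = C(16,15) · p^15 · (1−p)^1
= 16 · 0.0030735 · 0.32 = 0.015736

0.0157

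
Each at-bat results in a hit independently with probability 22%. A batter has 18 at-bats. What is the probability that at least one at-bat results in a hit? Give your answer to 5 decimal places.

0.98858

P(at least one) = 1 − P(none) = 1 − (1 − 0.22)^18
= 1 − 0.0114210 = 0.9885790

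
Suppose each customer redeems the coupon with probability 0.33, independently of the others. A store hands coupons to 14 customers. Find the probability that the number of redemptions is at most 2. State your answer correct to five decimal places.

X ~ Binomial(14, 0.33); P(X ≤ 2) = Σ C(14,k) p^k (1−p)^(14−k) over k:
  k=0: C(14,0)·0.33^0·0.67^14 = 0.0036732
  k=1: C(14,1)·0.33^1·0.67^13 = 0.0253288
  k=2: C(14,2)·0.33^2·0.67^12 = 0.0810899
Total = 0.1100919

0.11009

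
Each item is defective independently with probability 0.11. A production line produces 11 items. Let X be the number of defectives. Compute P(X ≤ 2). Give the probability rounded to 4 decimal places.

X ~ Binomial(11, 0.11); P(X ≤ 2) = Σ C(11,k) p^k (1−p)^(11−k) over k:
  k=0: C(11,0)·0.11^0·0.89^11 = 0.277517
  k=1: C(11,1)·0.11^1·0.89^10 = 0.377299
  k=2: C(11,2)·0.11^2·0.89^9 = 0.233162
Total = 0.887978

0.8880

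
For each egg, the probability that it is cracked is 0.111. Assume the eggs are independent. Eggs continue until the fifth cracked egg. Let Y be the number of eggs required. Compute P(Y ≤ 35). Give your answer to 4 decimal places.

Finishing within 35 eggs ⇔ at least 5 successes in the first 35. With X ~ Binomial(35, 0.111), P(Y ≤ 35) = 1 − P(X ≤ 4).
  k=0: C(35,0)·0.111^0·0.889^35 = 0.016277
  k=1: C(35,1)·0.111^1·0.889^34 = 0.071130
  k=2: C(35,2)·0.111^2·0.889^33 = 0.150981
  k=3: C(35,3)·0.111^3·0.889^32 = 0.207365
  k=4: C(35,4)·0.111^4·0.889^31 = 0.207131
1 − 0.652883 = 0.347117

0.3471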